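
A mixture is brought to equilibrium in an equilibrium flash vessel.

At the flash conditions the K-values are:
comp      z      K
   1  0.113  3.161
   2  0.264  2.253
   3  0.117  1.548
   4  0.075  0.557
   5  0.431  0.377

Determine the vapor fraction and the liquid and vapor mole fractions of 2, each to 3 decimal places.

Iterate (Newton) starting at ψ = 0.47:
  ψ = 0.470: g = -0.0413, g' = -0.674 → ψ = 0.409
Converged at ψ = 0.409.
Compositions from xᵢ = zᵢ/(1+ψ(Kᵢ−1)), yᵢ = Kᵢxᵢ:
  1: x = 0.060, y = 0.190
  2: x = 0.175, y = 0.393
  3: x = 0.096, y = 0.148
  4: x = 0.092, y = 0.051
  5: x = 0.578, y = 0.218

ψ = 0.409, x_2 = 0.175, y_2 = 0.393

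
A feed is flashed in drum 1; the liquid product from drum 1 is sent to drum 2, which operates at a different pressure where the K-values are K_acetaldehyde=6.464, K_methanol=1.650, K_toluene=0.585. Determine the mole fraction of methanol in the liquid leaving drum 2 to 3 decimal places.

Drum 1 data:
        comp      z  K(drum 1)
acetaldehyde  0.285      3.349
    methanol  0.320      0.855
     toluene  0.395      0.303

Drum 1:
Newton iteration, ψ₁⁰ = 0.4:
  ψ₁ = 0.400: g = -0.0858, g' = -0.795 → ψ₁ = 0.292
  ψ₁ = 0.292: g = 0.0030, g' = -0.863 → ψ₁ = 0.295
Converged at ψ₁ = 0.295.
Drum-1 compositions:
  acetaldehyde: x = 0.168, y = 0.563
  methanol: x = 0.334, y = 0.286
  toluene: x = 0.497, y = 0.151
Drum-2 feed = drum-1 liquid: z₂ = (0.1682, 0.3343, 0.4974).
Drum 2:
Let ψ₂ = V/F and solve Σ zᵢ(Kᵢ−1)/(1+ψ₂(Kᵢ−1)) = 0.
Check two-phase: ΣzᵢKᵢ = 1.930 > 1 and Σzᵢ/Kᵢ = 1.079 > 1, so g(0) = 0.930 > 0 and g(1) = -0.079 < 0.
Iterate (Newton) starting at ψ₂ = 0.42:
  ψ₂ = 0.420: g = 0.1997, g' = -0.675 → ψ₂ = 0.716
  ψ₂ = 0.716: g = 0.0419, g' = -0.447 → ψ₂ = 0.809
  ψ₂ = 0.809: g = 0.0011, g' = -0.426 → ψ₂ = 0.812
Converged at ψ₂ = 0.812.
  acetaldehyde: x = 0.031, y = 0.200
  methanol: x = 0.219, y = 0.361
  toluene: x = 0.750, y = 0.439

x_methanol (drum 2) = 0.219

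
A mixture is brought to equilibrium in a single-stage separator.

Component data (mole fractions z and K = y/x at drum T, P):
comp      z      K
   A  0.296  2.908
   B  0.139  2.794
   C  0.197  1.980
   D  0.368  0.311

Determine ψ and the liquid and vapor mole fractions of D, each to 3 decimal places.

Material balance + equilibrium reduce to Σ zᵢ(Kᵢ−1)/(1+ψ(Kᵢ−1)) = 0.
Feasibility: ΣzᵢKᵢ = 1.754, Σzᵢ/Kᵢ = 1.434 — both > 1, two phases present.
Iterate (Newton) starting at ψ = 0.5:
  ψ = 0.500: g = 0.1632, g' = -0.898 → ψ = 0.682
  ψ = 0.682: g = -0.0047, g' = -0.983 → ψ = 0.677
Converged at ψ = 0.677.
Compositions from xᵢ = zᵢ/(1+ψ(Kᵢ−1)), yᵢ = Kᵢxᵢ:
  A: x = 0.129, y = 0.376
  B: x = 0.063, y = 0.175
  C: x = 0.118, y = 0.235
  D: x = 0.690, y = 0.214

ψ = 0.677, x_D = 0.690, y_D = 0.214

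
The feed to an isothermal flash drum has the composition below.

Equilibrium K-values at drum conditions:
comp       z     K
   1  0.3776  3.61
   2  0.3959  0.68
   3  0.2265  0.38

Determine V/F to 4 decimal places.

V/F = 0.6055

Rachford–Rice: g(V/F) = Σ zᵢ(Kᵢ−1)/(1+V/F(Kᵢ−1)) = 0.
Feasibility: ΣzᵢKᵢ = 1.7184, Σzᵢ/Kᵢ = 1.2829 — both > 1, two phases present.
Newton–Raphson from V/F = 0.39:
  V/F = 0.3900: g = 0.15843, g' = -0.8361 → V/F = 0.5795
  V/F = 0.5795: g = 0.01755, g' = -0.6807 → V/F = 0.6053
  V/F = 0.6053: g = 0.00012, g' = -0.6719 → V/F = 0.6055
Converged at V/F = 0.6055.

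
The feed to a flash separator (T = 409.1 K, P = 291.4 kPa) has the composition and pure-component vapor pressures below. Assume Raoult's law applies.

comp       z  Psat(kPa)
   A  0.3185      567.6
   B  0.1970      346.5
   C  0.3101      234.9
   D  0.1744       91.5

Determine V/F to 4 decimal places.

Raoult's law: Kᵢ = Pᵢˢᵃᵗ/P = Pᵢˢᵃᵗ/291.4.
  K_A = 567.6/291.4 = 1.947838, K_B = 346.5/291.4 = 1.189087, K_C = 234.9/291.4 = 0.806108, K_D = 91.5/291.4 = 0.314001
Material balance + equilibrium reduce to Σ zᵢ(Kᵢ−1)/(1+V/F(Kᵢ−1)) = 0.
Check two-phase: ΣzᵢKᵢ = 1.1594 > 1 and Σzᵢ/Kᵢ = 1.2693 > 1, so g(0) = 0.1594 > 0 and g(1) = -0.2693 < 0.
Newton–Raphson from V/F = 0.5:
  V/F = 0.5000: g = -0.00983, g' = -0.3420 → V/F = 0.4713
  V/F = 0.4713: g = -0.00009, g' = -0.3360 → V/F = 0.4710
Converged at V/F = 0.4710.

V/F = 0.4710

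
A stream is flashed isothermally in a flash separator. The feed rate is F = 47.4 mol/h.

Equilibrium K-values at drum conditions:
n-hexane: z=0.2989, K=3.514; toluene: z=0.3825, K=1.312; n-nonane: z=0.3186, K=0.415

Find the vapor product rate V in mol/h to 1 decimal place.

V = 37.5 mol/h

Let ψ = V/F and solve Σ zᵢ(Kᵢ−1)/(1+ψ(Kᵢ−1)) = 0.
g(0) = ΣzᵢKᵢ − 1 = 0.6844 and g(1) = 1 − Σzᵢ/Kᵢ = -0.1443, so a root lies in (0, 1).
Newton iteration, ψ⁰ = 0.62:
  ψ = 0.6200: g = 0.10122, g' = -0.5831 → ψ = 0.7936
  ψ = 0.7936: g = -0.00134, g' = -0.6144 → ψ = 0.7914
Converged at ψ = 0.7914.
Then V = ψ·F = 0.7914·47.4 = 37.5 mol/h and L = F − V = 9.9 mol/h.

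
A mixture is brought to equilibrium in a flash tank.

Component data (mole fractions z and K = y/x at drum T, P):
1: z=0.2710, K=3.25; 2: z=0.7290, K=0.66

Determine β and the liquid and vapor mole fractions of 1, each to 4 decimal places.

Binary case is linear: z₁(K₁−1)(1+β(K₂−1)) + z₂(K₂−1)(1+β(K₁−1)) = 0
⇒ β = [z₁(K₁−1)+z₂(K₂−1)] / [−(K₁−1)(K₂−1)] = 0.36189/0.76500 = 0.4731
Compositions from xᵢ = zᵢ/(1+β(Kᵢ−1)), yᵢ = Kᵢxᵢ:
  1: x = 0.1313, y = 0.4266
  2: x = 0.8687, y = 0.5734

β = 0.4731, x_1 = 0.1313, y_1 = 0.4266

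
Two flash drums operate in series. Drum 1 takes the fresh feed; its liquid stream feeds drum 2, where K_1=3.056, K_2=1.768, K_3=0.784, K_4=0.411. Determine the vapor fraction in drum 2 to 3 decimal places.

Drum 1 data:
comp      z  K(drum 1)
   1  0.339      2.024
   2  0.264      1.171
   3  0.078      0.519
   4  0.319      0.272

Drum 1:
Let ψ₁ = V/F and solve Σ zᵢ(Kᵢ−1)/(1+ψ₁(Kᵢ−1)) = 0.
g(0) = ΣzᵢKᵢ − 1 = 0.123 and g(1) = 1 − Σzᵢ/Kᵢ = -0.716, so a root lies in (0, 1).
Newton–Raphson from ψ₁ = 0.5:
  ψ₁ = 0.500: g = -0.1434, g' = -0.611 → ψ₁ = 0.265
  ψ₁ = 0.265: g = -0.0148, g' = -0.510 → ψ₁ = 0.237
  ψ₁ = 0.237: g = -0.0000, g' = -0.507 → ψ₁ = 0.236
Converged at ψ₁ = 0.236.
Drum-1 compositions:
  1: x = 0.273, y = 0.552
  2: x = 0.254, y = 0.297
  3: x = 0.088, y = 0.046
  4: x = 0.385, y = 0.105
Drum-2 feed = drum-1 liquid: z₂ = (0.2729, 0.2537, 0.0880, 0.3853).
Drum 2:
Rachford–Rice: g(ψ₂) = Σ zᵢ(Kᵢ−1)/(1+ψ₂(Kᵢ−1)) = 0.
Check two-phase: ΣzᵢKᵢ = 1.510 > 1 and Σzᵢ/Kᵢ = 1.283 > 1, so g(0) = 0.510 > 0 and g(1) = -0.283 < 0.
Newton iteration, ψ₂⁰ = 0.5:
  ψ₂ = 0.500: g = 0.0745, g' = -0.632 → ψ₂ = 0.618
  ψ₂ = 0.618: g = 0.0006, g' = -0.629 → ψ₂ = 0.619
Converged at ψ₂ = 0.619.
  1: x = 0.120, y = 0.367
  2: x = 0.172, y = 0.304
  3: x = 0.102, y = 0.080
  4: x = 0.606, y = 0.249

V/F (drum 2) = 0.619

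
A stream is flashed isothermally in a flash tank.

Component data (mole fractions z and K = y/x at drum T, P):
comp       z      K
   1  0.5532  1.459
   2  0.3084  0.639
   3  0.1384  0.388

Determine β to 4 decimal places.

β = 0.2751

Material balance + equilibrium reduce to Σ zᵢ(Kᵢ−1)/(1+β(Kᵢ−1)) = 0.
Feasibility: ΣzᵢKᵢ = 1.0579, Σzᵢ/Kᵢ = 1.2185 — both > 1, two phases present.
Iterate (Newton) starting at β = 0.55:
  β = 0.5500: g = -0.06385, g' = -0.2547 → β = 0.2993
  β = 0.2993: g = -0.00526, g' = -0.2183 → β = 0.2752
  β = 0.2752: g = -0.00002, g' = -0.2164 → β = 0.2751
Converged at β = 0.2751.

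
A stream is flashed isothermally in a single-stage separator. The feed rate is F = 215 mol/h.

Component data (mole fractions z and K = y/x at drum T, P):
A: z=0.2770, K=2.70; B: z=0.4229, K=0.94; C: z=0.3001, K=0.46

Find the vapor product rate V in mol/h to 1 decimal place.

Material balance + equilibrium reduce to Σ zᵢ(Kᵢ−1)/(1+ψ(Kᵢ−1)) = 0.
Check two-phase: ΣzᵢKᵢ = 1.2835 > 1 and Σzᵢ/Kᵢ = 1.2049 > 1, so g(0) = 0.2835 > 0 and g(1) = -0.2049 < 0.
Newton–Raphson from ψ = 0.5:
  ψ = 0.5000: g = 0.00639, g' = -0.3997 → ψ = 0.5160
Converged at ψ = 0.5160.
Then V = ψ·F = 0.5160·215 = 110.9 mol/h and L = F − V = 104.1 mol/h.

V = 110.9 mol/h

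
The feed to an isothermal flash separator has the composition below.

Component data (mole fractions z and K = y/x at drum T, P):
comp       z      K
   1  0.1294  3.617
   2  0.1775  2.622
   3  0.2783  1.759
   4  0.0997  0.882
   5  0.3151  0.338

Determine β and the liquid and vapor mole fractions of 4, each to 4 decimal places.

Material balance + equilibrium reduce to Σ zᵢ(Kᵢ−1)/(1+β(Kᵢ−1)) = 0.
g(0) = ΣzᵢKᵢ − 1 = 0.6174 and g(1) = 1 − Σzᵢ/Kᵢ = -0.3070, so a root lies in (0, 1).
Iterate (Newton) starting at β = 0.43:
  β = 0.4300: g = 0.18420, g' = -0.7208 → β = 0.6856
  β = 0.6856: g = 0.00173, g' = -0.7521 → β = 0.6878
Converged at β = 0.6878.
Compositions from xᵢ = zᵢ/(1+β(Kᵢ−1)), yᵢ = Kᵢxᵢ:
  1: x = 0.0462, y = 0.1672
  2: x = 0.0839, y = 0.2200
  3: x = 0.1828, y = 0.3216
  4: x = 0.1085, y = 0.0957
  5: x = 0.5785, y = 0.1955

β = 0.6878, x_4 = 0.1085, y_4 = 0.0957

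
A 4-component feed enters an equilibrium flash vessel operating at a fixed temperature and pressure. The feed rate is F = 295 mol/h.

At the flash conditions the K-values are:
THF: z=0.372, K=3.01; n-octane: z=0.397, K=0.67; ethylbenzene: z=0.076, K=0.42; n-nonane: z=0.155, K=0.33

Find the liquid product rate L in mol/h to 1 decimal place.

Newton–Raphson from β = 0.5:
  β = 0.500: g = -0.0022, g' = -0.644 → β = 0.497
Converged at β = 0.497.
Then V = β·F = 0.4966·295 = 146.5 mol/h and L = F − V = 148.5 mol/h.

L = 148.5 mol/h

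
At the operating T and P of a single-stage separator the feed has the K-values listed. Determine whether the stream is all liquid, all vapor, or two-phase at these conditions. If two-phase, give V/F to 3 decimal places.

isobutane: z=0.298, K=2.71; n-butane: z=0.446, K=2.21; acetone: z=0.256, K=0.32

ΣzᵢKᵢ = 1.875; Σzᵢ/Kᵢ = 1.112.
Both exceed 1, so a two-phase solution exists.
Newton iteration, ψ⁰ = 0.45:
  ψ = 0.450: g = 0.3866, g' = -0.798 → ψ = 0.935
  ψ = 0.935: g = -0.0281, g' = -1.164 → ψ = 0.910
Converged at ψ = 0.910.

two-phase, V/F = 0.910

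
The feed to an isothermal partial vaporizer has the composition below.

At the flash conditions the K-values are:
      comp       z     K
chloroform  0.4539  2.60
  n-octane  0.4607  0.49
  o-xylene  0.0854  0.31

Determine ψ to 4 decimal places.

ψ = 0.4972

Rachford–Rice: g(ψ) = Σ zᵢ(Kᵢ−1)/(1+ψ(Kᵢ−1)) = 0.
g(0) = ΣzᵢKᵢ − 1 = 0.4324 and g(1) = 1 − Σzᵢ/Kᵢ = -0.3903, so a root lies in (0, 1).
Newton–Raphson from ψ = 0.4:
  ψ = 0.4000: g = 0.06627, g' = -0.6987 → ψ = 0.4948
  ψ = 0.4948: g = 0.00158, g' = -0.6701 → ψ = 0.4972
Converged at ψ = 0.4972.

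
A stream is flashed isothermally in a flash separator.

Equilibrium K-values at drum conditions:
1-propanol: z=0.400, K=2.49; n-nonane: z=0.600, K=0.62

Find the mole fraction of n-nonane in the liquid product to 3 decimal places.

x_n-nonane = 0.797

Newton iteration, ψ⁰ = 0.5:
  ψ = 0.500: g = 0.0601, g' = -0.424 → ψ = 0.642
  ψ = 0.642: g = 0.0031, g' = -0.384 → ψ = 0.650
Converged at ψ = 0.650.
Compositions from xᵢ = zᵢ/(1+ψ(Kᵢ−1)), yᵢ = Kᵢxᵢ:
  1-propanol: x = 0.203, y = 0.506
  n-nonane: x = 0.797, y = 0.494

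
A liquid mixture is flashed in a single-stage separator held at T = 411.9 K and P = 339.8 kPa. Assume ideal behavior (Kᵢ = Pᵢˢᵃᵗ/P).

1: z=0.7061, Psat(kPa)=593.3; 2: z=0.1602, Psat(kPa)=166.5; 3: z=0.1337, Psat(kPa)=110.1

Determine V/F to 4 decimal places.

Raoult's law: Kᵢ = Pᵢˢᵃᵗ/P = Pᵢˢᵃᵗ/339.8.
  K_1 = 593.3/339.8 = 1.746027, K_2 = 166.5/339.8 = 0.489994, K_3 = 110.1/339.8 = 0.324014
Iterate (Newton) starting at V/F = 0.5:
  V/F = 0.5000: g = 0.13747, g' = -0.4229 → V/F = 0.8250
  V/F = 0.8250: g = -0.01932, g' = -0.5871 → V/F = 0.7921
  V/F = 0.7921: g = -0.00053, g' = -0.5557 → V/F = 0.7912
Converged at V/F = 0.7912.

V/F = 0.7912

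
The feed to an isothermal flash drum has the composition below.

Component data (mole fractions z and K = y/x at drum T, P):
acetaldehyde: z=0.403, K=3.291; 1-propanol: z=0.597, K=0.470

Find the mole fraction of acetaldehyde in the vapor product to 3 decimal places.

y_acetaldehyde = 0.618

Material balance + equilibrium reduce to Σ zᵢ(Kᵢ−1)/(1+ψ(Kᵢ−1)) = 0.
g(0) = ΣzᵢKᵢ − 1 = 0.607 and g(1) = 1 − Σzᵢ/Kᵢ = -0.393, so a root lies in (0, 1).
Binary case is linear: z₁(K₁−1)(1+ψ(K₂−1)) + z₂(K₂−1)(1+ψ(K₁−1)) = 0
⇒ ψ = [z₁(K₁−1)+z₂(K₂−1)] / [−(K₁−1)(K₂−1)] = 0.6069/1.2142 = 0.500
Compositions from xᵢ = zᵢ/(1+ψ(Kᵢ−1)), yᵢ = Kᵢxᵢ:
  acetaldehyde: x = 0.188, y = 0.618
  1-propanol: x = 0.812, y = 0.382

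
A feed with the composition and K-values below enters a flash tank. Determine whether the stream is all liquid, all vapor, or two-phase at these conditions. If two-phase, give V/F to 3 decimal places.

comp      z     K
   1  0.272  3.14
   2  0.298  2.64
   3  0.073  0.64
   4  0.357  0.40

two-phase, V/F = 0.772

ΣzᵢKᵢ = 1.830; Σzᵢ/Kᵢ = 1.206.
Both exceed 1, so a two-phase solution exists.
Material balance + equilibrium reduce to Σ zᵢ(Kᵢ−1)/(1+ψ(Kᵢ−1)) = 0.
Newton–Raphson from ψ = 0.33:
  ψ = 0.330: g = 0.3614, g' = -0.977 → ψ = 0.700
  ψ = 0.700: g = 0.0563, g' = -0.772 → ψ = 0.773
  ψ = 0.773: g = -0.0008, g' = -0.798 → ψ = 0.772
Converged at ψ = 0.772.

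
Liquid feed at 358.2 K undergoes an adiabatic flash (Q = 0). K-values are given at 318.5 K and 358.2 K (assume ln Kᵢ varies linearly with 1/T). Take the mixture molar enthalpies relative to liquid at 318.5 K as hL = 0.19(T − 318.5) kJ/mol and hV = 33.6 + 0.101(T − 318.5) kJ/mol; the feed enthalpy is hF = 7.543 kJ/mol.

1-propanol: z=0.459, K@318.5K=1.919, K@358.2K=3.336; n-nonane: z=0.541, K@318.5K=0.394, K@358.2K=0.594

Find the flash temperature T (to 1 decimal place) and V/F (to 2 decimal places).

T = 320.4 K, V/F = 0.21

Adiabatic flash: solve Rachford–Rice at each trial T, then check hF = ψ·hV(T) + (1−ψ)·hL(T).
  T = 318.5 K: K = (1.919, 0.394), RR gives ψ = 0.169, H_out = 5.670 kJ/mol
  T = 358.2 K: K = (3.336, 0.594), RR gives ψ = 0.899, H_out = 34.571 kJ/mol
  T = 338.4 K: K = (2.573, 0.490), RR gives ψ = 0.556, H_out = 21.476 kJ/mol
  T = 328.4 K: K = (2.230, 0.441), RR gives ψ = 0.381, H_out = 14.339 kJ/mol
  T = 323.4 K: K = (2.070, 0.417), RR gives ψ = 0.281, H_out = 10.257 kJ/mol
  T = 320.9 K: K = (1.992, 0.405), RR gives ψ = 0.226, H_out = 8.006 kJ/mol
Linear interpolation between T = 318.5 (H_out = 5.670) and T = 320.9 (H_out = 8.006) on hF = 7.543 gives T ≈ 320.4 K, at which ψ = 0.21.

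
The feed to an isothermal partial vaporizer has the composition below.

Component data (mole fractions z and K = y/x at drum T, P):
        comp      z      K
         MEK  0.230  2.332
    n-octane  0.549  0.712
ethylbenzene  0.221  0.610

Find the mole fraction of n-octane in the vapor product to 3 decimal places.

y_n-octane = 0.408

Rachford–Rice: g(V/F) = Σ zᵢ(Kᵢ−1)/(1+V/F(Kᵢ−1)) = 0.
Check two-phase: ΣzᵢKᵢ = 1.062 > 1 and Σzᵢ/Kᵢ = 1.232 > 1, so g(0) = 0.062 > 0 and g(1) = -0.232 < 0.
Newton iteration, V/F⁰ = 0.42:
  V/F = 0.420: g = -0.0865, g' = -0.275 → V/F = 0.105
  V/F = 0.105: g = 0.0157, g' = -0.399 → V/F = 0.145
  V/F = 0.145: g = 0.0005, g' = -0.374 → V/F = 0.146
Converged at V/F = 0.146.
Compositions from xᵢ = zᵢ/(1+V/F(Kᵢ−1)), yᵢ = Kᵢxᵢ:
  MEK: x = 0.193, y = 0.449
  n-octane: x = 0.573, y = 0.408
  ethylbenzene: x = 0.234, y = 0.143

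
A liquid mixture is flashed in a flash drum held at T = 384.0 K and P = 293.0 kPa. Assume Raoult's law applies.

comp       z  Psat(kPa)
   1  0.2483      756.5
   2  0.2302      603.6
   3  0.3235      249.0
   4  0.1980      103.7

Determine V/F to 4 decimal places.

V/F = 0.7736

Raoult's law: Kᵢ = Pᵢˢᵃᵗ/P = Pᵢˢᵃᵗ/293.0.
  K_1 = 756.5/293.0 = 2.581911, K_2 = 603.6/293.0 = 2.060068, K_3 = 249.0/293.0 = 0.849829, K_4 = 103.7/293.0 = 0.353925
Newton iteration, V/F⁰ = 0.5:
  V/F = 0.5000: g = 0.13732, g' = -0.4931 → V/F = 0.7785
  V/F = 0.7785: g = -0.00267, g' = -0.5463 → V/F = 0.7736
Converged at V/F = 0.7736.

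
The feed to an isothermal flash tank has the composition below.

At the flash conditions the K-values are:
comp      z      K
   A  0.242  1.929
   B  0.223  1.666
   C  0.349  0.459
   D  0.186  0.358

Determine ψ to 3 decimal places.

Let ψ = V/F and solve Σ zᵢ(Kᵢ−1)/(1+ψ(Kᵢ−1)) = 0.
g(0) = ΣzᵢKᵢ − 1 = 0.065 and g(1) = 1 − Σzᵢ/Kᵢ = -0.539, so a root lies in (0, 1).
Newton iteration, ψ⁰ = 0.54:
  ψ = 0.540: g = -0.1906, g' = -0.530 → ψ = 0.180
  ψ = 0.180: g = -0.0190, g' = -0.456 → ψ = 0.138
Converged at ψ = 0.138.

ψ = 0.138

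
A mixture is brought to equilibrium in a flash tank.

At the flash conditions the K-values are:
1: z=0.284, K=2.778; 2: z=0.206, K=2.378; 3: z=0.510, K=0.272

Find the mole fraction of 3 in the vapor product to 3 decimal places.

y_3 = 0.187

Material balance + equilibrium reduce to Σ zᵢ(Kᵢ−1)/(1+ψ(Kᵢ−1)) = 0.
g(0) = ΣzᵢKᵢ − 1 = 0.418 and g(1) = 1 − Σzᵢ/Kᵢ = -1.064, so a root lies in (0, 1).
Newton–Raphson from ψ = 0.52:
  ψ = 0.520: g = -0.1697, g' = -1.075 → ψ = 0.362
  ψ = 0.362: g = -0.0077, g' = -1.005 → ψ = 0.355
Converged at ψ = 0.355.
Compositions from xᵢ = zᵢ/(1+ψ(Kᵢ−1)), yᵢ = Kᵢxᵢ:
  1: x = 0.174, y = 0.484
  2: x = 0.138, y = 0.329
  3: x = 0.687, y = 0.187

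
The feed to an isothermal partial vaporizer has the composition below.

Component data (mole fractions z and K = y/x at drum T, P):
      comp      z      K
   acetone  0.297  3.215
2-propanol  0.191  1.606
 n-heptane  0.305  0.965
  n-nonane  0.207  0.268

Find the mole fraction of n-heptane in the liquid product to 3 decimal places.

Rachford–Rice: g(ψ) = Σ zᵢ(Kᵢ−1)/(1+ψ(Kᵢ−1)) = 0.
Feasibility: ΣzᵢKᵢ = 1.611, Σzᵢ/Kᵢ = 1.300 — both > 1, two phases present.
Iterate (Newton) starting at ψ = 0.5:
  ψ = 0.500: g = 0.1511, g' = -0.646 → ψ = 0.734
  ψ = 0.734: g = -0.0078, g' = -0.763 → ψ = 0.724
Converged at ψ = 0.724.
Compositions from xᵢ = zᵢ/(1+ψ(Kᵢ−1)), yᵢ = Kᵢxᵢ:
  acetone: x = 0.114, y = 0.367
  2-propanol: x = 0.133, y = 0.213
  n-heptane: x = 0.313, y = 0.302
  n-nonane: x = 0.440, y = 0.118

x_n-heptane = 0.313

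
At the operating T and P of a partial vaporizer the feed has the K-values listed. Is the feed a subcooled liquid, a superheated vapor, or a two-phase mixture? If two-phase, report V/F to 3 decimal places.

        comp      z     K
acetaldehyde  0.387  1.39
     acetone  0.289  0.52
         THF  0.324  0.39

subcooled liquid

ΣzᵢKᵢ = 0.815; Σzᵢ/Kᵢ = 1.665.
Since ΣzᵢKᵢ < 1 the mixture is below its bubble point — single liquid phase.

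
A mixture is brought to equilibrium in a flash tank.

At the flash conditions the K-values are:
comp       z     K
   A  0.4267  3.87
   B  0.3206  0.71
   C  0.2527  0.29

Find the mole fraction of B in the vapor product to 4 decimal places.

y_B = 0.2783

Let ψ = V/F and solve Σ zᵢ(Kᵢ−1)/(1+ψ(Kᵢ−1)) = 0.
g(0) = ΣzᵢKᵢ − 1 = 0.9522 and g(1) = 1 − Σzᵢ/Kᵢ = -0.4332, so a root lies in (0, 1).
Newton–Raphson from ψ = 0.66:
  ψ = 0.6600: g = -0.02948, g' = -0.9119 → ψ = 0.6277
  ψ = 0.6277: g = -0.00017, g' = -0.9027 → ψ = 0.6275
Converged at ψ = 0.6275.
Compositions from xᵢ = zᵢ/(1+ψ(Kᵢ−1)), yᵢ = Kᵢxᵢ:
  A: x = 0.1523, y = 0.5896
  B: x = 0.3919, y = 0.2783
  C: x = 0.4557, y = 0.1322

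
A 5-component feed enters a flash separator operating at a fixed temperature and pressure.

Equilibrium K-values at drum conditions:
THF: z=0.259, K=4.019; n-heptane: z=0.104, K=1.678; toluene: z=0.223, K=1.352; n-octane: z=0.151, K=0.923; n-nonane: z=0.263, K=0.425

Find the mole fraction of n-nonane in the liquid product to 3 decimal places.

Let β = V/F and solve Σ zᵢ(Kᵢ−1)/(1+β(Kᵢ−1)) = 0.
Check two-phase: ΣzᵢKᵢ = 1.768 > 1 and Σzᵢ/Kᵢ = 1.074 > 1, so g(0) = 0.768 > 0 and g(1) = -0.074 < 0.
Newton iteration, β⁰ = 0.34:
  β = 0.340: g = 0.3134, g' = -0.764 → β = 0.750
  β = 0.750: g = 0.0700, g' = -0.530 → β = 0.882
  β = 0.882: g = -0.0021, g' = -0.570 → β = 0.879
Converged at β = 0.879.
Compositions from xᵢ = zᵢ/(1+β(Kᵢ−1)), yᵢ = Kᵢxᵢ:
  THF: x = 0.071, y = 0.285
  n-heptane: x = 0.065, y = 0.109
  toluene: x = 0.170, y = 0.230
  n-octane: x = 0.162, y = 0.149
  n-nonane: x = 0.532, y = 0.226

x_n-nonane = 0.532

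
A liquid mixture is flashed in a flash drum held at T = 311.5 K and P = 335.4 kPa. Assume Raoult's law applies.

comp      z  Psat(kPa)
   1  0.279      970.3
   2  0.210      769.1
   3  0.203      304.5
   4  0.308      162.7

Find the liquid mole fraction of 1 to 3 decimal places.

x_1 = 0.102

Raoult's law: Kᵢ = Pᵢˢᵃᵗ/P = Pᵢˢᵃᵗ/335.4.
  K_1 = 970.3/335.4 = 2.89296, K_2 = 769.1/335.4 = 2.29308, K_3 = 304.5/335.4 = 0.90787, K_4 = 162.7/335.4 = 0.48509
Newton–Raphson from ψ = 0.5:
  ψ = 0.500: g = 0.2031, g' = -0.543 → ψ = 0.874
  ψ = 0.874: g = 0.0179, g' = -0.491 → ψ = 0.910
Converged at ψ = 0.910.
Compositions from xᵢ = zᵢ/(1+ψ(Kᵢ−1)), yᵢ = Kᵢxᵢ:
  1: x = 0.102, y = 0.297
  2: x = 0.096, y = 0.221
  3: x = 0.222, y = 0.201
  4: x = 0.579, y = 0.281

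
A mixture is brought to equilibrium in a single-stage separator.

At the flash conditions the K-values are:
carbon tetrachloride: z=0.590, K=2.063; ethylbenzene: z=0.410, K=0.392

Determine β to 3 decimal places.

β = 0.585

Material balance + equilibrium reduce to Σ zᵢ(Kᵢ−1)/(1+β(Kᵢ−1)) = 0.
Check two-phase: ΣzᵢKᵢ = 1.378 > 1 and Σzᵢ/Kᵢ = 1.332 > 1, so g(0) = 0.378 > 0 and g(1) = -0.332 < 0.
Binary case is linear: z₁(K₁−1)(1+β(K₂−1)) + z₂(K₂−1)(1+β(K₁−1)) = 0
⇒ β = [z₁(K₁−1)+z₂(K₂−1)] / [−(K₁−1)(K₂−1)] = 0.3779/0.6463 = 0.585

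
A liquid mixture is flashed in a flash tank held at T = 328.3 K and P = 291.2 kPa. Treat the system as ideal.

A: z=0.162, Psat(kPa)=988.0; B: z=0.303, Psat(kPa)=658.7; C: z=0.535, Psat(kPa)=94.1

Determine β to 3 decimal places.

β = 0.352

Raoult's law: Kᵢ = Pᵢˢᵃᵗ/P = Pᵢˢᵃᵗ/291.2.
  K_A = 988.0/291.2 = 3.39286, K_B = 658.7/291.2 = 2.26202, K_C = 94.1/291.2 = 0.32315
Let β = V/F and solve Σ zᵢ(Kᵢ−1)/(1+β(Kᵢ−1)) = 0.
g(0) = ΣzᵢKᵢ − 1 = 0.408 and g(1) = 1 − Σzᵢ/Kᵢ = -0.837, so a root lies in (0, 1).
Iterate (Newton) starting at β = 0.67:
  β = 0.670: g = -0.3065, g' = -1.099 → β = 0.391
  β = 0.391: g = -0.0363, g' = -0.917 → β = 0.352
Converged at β = 0.352.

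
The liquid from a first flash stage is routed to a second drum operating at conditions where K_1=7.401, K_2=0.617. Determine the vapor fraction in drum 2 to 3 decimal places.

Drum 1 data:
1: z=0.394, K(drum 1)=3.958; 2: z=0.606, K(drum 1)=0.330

V/F (drum 2) = 0.355

Drum 1:
Material balance + equilibrium reduce to Σ zᵢ(Kᵢ−1)/(1+ψ₁(Kᵢ−1)) = 0.
g(0) = ΣzᵢKᵢ − 1 = 0.759 and g(1) = 1 − Σzᵢ/Kᵢ = -0.936, so a root lies in (0, 1).
Newton–Raphson from ψ₁ = 0.69:
  ψ₁ = 0.690: g = -0.3719, g' = -1.314 → ψ₁ = 0.407
  ψ₁ = 0.407: g = -0.0294, g' = -1.224 → ψ₁ = 0.383
Converged at ψ₁ = 0.383.
Drum-1 compositions:
  1: x = 0.185, y = 0.731
  2: x = 0.815, y = 0.269
Drum-2 feed = drum-1 liquid: z₂ = (0.1847, 0.8153).
Drum 2:
Rachford–Rice: g(ψ₂) = Σ zᵢ(Kᵢ−1)/(1+ψ₂(Kᵢ−1)) = 0.
Check two-phase: ΣzᵢKᵢ = 1.870 > 1 and Σzᵢ/Kᵢ = 1.346 > 1, so g(0) = 0.870 > 0 and g(1) = -0.346 < 0.
Newton–Raphson from ψ₂ = 0.6:
  ψ₂ = 0.600: g = -0.1612, g' = -0.525 → ψ₂ = 0.293
  ψ₂ = 0.293: g = 0.0598, g' = -1.068 → ψ₂ = 0.349
  ψ₂ = 0.349: g = 0.0055, g' = -0.884 → ψ₂ = 0.355
Converged at ψ₂ = 0.355.
  1: x = 0.056, y = 0.418
  2: x = 0.944, y = 0.582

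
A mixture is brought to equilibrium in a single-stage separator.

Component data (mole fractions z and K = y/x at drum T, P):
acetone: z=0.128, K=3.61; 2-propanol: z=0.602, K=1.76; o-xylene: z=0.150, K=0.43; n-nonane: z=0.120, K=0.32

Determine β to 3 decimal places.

Newton iteration, β⁰ = 0.48:
  β = 0.480: g = 0.2447, g' = -0.573 → β = 0.907
  β = 0.907: g = -0.0198, g' = -0.785 → β = 0.882
  β = 0.882: g = -0.0005, g' = -0.748 → β = 0.881
Converged at β = 0.881.

β = 0.881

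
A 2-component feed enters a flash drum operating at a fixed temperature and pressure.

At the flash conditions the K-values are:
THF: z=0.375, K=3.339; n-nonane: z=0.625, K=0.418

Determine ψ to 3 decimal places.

ψ = 0.377

Newton–Raphson from ψ = 0.43:
  ψ = 0.430: g = -0.0479, g' = -0.887 → ψ = 0.376
  ψ = 0.376: g = 0.0010, g' = -0.928 → ψ = 0.377
Converged at ψ = 0.377.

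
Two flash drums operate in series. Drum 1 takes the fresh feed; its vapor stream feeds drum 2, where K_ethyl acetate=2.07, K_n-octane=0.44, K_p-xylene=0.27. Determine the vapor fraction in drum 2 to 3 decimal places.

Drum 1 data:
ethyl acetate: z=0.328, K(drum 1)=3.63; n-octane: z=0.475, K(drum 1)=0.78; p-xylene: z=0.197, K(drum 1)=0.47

V/F (drum 2) = 0.120

Drum 1:
Newton–Raphson from ψ₁ = 0.4:
  ψ₁ = 0.400: g = 0.1733, g' = -0.656 → ψ₁ = 0.664
  ψ₁ = 0.664: g = 0.0305, g' = -0.464 → ψ₁ = 0.730
  ψ₁ = 0.730: g = 0.0006, g' = -0.446 → ψ₁ = 0.731
Converged at ψ₁ = 0.731.
Drum-1 compositions:
  ethyl acetate: x = 0.112, y = 0.407
  n-octane: x = 0.566, y = 0.442
  p-xylene: x = 0.322, y = 0.151
Drum-2 feed = drum-1 vapor: z₂ = (0.4072, 0.4416, 0.1512).
Drum 2:
Material balance + equilibrium reduce to Σ zᵢ(Kᵢ−1)/(1+ψ₂(Kᵢ−1)) = 0.
Check two-phase: ΣzᵢKᵢ = 1.078 > 1 and Σzᵢ/Kᵢ = 1.760 > 1, so g(0) = 0.078 > 0 and g(1) = -0.760 < 0.
Newton iteration, ψ₂⁰ = 0.35:
  ψ₂ = 0.350: g = -0.1388, g' = -0.606 → ψ₂ = 0.121
  ψ₂ = 0.121: g = -0.0006, g' = -0.622 → ψ₂ = 0.120
Converged at ψ₂ = 0.120.
  ethyl acetate: x = 0.361, y = 0.747
  n-octane: x = 0.473, y = 0.208
  p-xylene: x = 0.166, y = 0.045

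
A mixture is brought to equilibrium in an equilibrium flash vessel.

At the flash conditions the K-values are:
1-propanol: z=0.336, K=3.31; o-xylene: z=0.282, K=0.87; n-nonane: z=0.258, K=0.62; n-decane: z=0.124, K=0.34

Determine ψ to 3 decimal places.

ψ = 0.644

Newton–Raphson from ψ = 0.5:
  ψ = 0.500: g = 0.0778, g' = -0.569 → ψ = 0.637
  ψ = 0.637: g = 0.0036, g' = -0.525 → ψ = 0.644
Converged at ψ = 0.644.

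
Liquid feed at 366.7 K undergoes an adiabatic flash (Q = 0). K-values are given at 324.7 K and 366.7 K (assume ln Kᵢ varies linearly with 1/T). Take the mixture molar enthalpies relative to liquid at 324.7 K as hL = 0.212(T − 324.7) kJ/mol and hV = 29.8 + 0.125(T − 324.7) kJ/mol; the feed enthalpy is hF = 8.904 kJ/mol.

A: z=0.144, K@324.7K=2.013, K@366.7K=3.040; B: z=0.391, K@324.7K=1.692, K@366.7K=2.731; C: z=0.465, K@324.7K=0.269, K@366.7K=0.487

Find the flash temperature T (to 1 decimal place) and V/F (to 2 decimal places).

Adiabatic flash: solve Rachford–Rice at each trial T, then check hF = ψ·hV(T) + (1−ψ)·hL(T).
  T = 324.7 K: K = (2.013, 1.692, 0.269), RR gives ψ = 0.133, H_out = 3.953 kJ/mol
  T = 366.7 K: K = (3.040, 2.731, 0.487), RR gives ψ = 0.786, H_out = 29.448 kJ/mol
  T = 345.7 K: K = (2.505, 2.181, 0.369), RR gives ψ = 0.479, H_out = 17.848 kJ/mol
  T = 335.2 K: K = (2.253, 1.929, 0.316), RR gives ψ = 0.323, H_out = 11.550 kJ/mol
  T = 329.9 K: K = (2.131, 1.807, 0.292), RR gives ψ = 0.233, H_out = 7.949 kJ/mol
  T = 332.5 K: K = (2.190, 1.866, 0.304), RR gives ψ = 0.279, H_out = 9.764 kJ/mol
  T = 331.2 K: K = (2.160, 1.837, 0.298), RR gives ψ = 0.256, H_out = 8.869 kJ/mol
  T = 331.9 K: K = (2.176, 1.853, 0.301), RR gives ψ = 0.268, H_out = 9.354 kJ/mol
  T = 331.5 K: K = (2.167, 1.843, 0.299), RR gives ψ = 0.261, H_out = 9.078 kJ/mol
  T = 331.4 K: K = (2.165, 1.841, 0.299), RR gives ψ = 0.260, H_out = 9.009 kJ/mol
Linear interpolation between T = 331.2 (H_out = 8.869) and T = 331.4 (H_out = 9.009) on hF = 8.904 gives T ≈ 331.2 K, at which ψ = 0.26.

T = 331.2 K, V/F = 0.26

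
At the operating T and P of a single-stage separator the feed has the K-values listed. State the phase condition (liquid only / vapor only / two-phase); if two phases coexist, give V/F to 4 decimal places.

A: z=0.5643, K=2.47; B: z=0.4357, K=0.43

two-phase, V/F = 0.6936

ΣzᵢKᵢ = 1.5812; Σzᵢ/Kᵢ = 1.2417.
Both exceed 1, so a two-phase solution exists.
Let ψ = V/F and solve Σ zᵢ(Kᵢ−1)/(1+ψ(Kᵢ−1)) = 0.
Binary case is linear: z₁(K₁−1)(1+ψ(K₂−1)) + z₂(K₂−1)(1+ψ(K₁−1)) = 0
⇒ ψ = [z₁(K₁−1)+z₂(K₂−1)] / [−(K₁−1)(K₂−1)] = 0.58117/0.83790 = 0.6936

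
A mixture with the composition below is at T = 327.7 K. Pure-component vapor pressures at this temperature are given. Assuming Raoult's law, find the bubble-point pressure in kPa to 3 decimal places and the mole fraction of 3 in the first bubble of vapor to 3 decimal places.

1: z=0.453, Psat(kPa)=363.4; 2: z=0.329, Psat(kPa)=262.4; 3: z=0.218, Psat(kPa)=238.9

At the bubble point ψ → 0, so ΣzᵢKᵢ = 1 with Kᵢ = Pᵢˢᵃᵗ/P ⇒ P = ΣzᵢPᵢˢᵃᵗ.
P = 0.453·363.4 + 0.329·262.4 + 0.218·238.9 = 303.030 kPa
yᵢ = zᵢPᵢˢᵃᵗ/P ⇒ y_3 = 0.218·238.9/303.030 = 0.172

Pbub = 303.030 kPa, y_3 = 0.172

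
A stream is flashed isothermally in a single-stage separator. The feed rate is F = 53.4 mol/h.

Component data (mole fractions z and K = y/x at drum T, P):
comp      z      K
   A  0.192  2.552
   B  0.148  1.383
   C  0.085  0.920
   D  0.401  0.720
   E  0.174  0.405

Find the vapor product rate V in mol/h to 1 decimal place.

Material balance + equilibrium reduce to Σ zᵢ(Kᵢ−1)/(1+V/F(Kᵢ−1)) = 0.
Feasibility: ΣzᵢKᵢ = 1.132, Σzᵢ/Kᵢ = 1.261 — both > 1, two phases present.
Iterate (Newton) starting at V/F = 0.5:
  V/F = 0.500: g = -0.0697, g' = -0.330 → V/F = 0.289
  V/F = 0.289: g = 0.0027, g' = -0.366 → V/F = 0.296
Converged at V/F = 0.296.
Then V = V/F·F = 0.2961·53.4 = 15.8 mol/h and L = F − V = 37.6 mol/h.

V = 15.8 mol/h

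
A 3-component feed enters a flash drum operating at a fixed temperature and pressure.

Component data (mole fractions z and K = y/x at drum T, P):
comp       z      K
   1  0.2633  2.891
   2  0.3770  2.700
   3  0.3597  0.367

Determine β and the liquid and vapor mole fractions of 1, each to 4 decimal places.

Rachford–Rice: g(β) = Σ zᵢ(Kᵢ−1)/(1+β(Kᵢ−1)) = 0.
g(0) = ΣzᵢKᵢ − 1 = 0.9111 and g(1) = 1 − Σzᵢ/Kᵢ = -0.2108, so a root lies in (0, 1).
Newton–Raphson from β = 0.5:
  β = 0.5000: g = 0.26923, g' = -0.8756 → β = 0.8075
  β = 0.8075: g = 0.00140, g' = -0.9441 → β = 0.8090
Converged at β = 0.8090.
Compositions from xᵢ = zᵢ/(1+β(Kᵢ−1)), yᵢ = Kᵢxᵢ:
  1: x = 0.1041, y = 0.3009
  2: x = 0.1587, y = 0.4285
  3: x = 0.7372, y = 0.2706

β = 0.8090, x_1 = 0.1041, y_1 = 0.3009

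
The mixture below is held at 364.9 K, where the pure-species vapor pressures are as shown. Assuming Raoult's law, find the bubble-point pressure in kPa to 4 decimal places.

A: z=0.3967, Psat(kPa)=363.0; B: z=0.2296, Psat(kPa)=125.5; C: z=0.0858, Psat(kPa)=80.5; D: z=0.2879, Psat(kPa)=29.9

Pbub = 188.3320 kPa

At the bubble point ψ → 0, so ΣzᵢKᵢ = 1 with Kᵢ = Pᵢˢᵃᵗ/P ⇒ P = ΣzᵢPᵢˢᵃᵗ.
P = 0.3967·363.0 + 0.2296·125.5 + 0.0858·80.5 + 0.2879·29.9 = 188.3320 kPa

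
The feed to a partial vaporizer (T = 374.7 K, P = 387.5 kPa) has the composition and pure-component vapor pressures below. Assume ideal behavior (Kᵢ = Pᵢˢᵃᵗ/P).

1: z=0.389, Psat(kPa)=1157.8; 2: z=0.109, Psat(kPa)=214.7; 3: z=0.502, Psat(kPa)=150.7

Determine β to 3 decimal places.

Raoult's law: Kᵢ = Pᵢˢᵃᵗ/P = Pᵢˢᵃᵗ/387.5.
  K_1 = 1157.8/387.5 = 2.98787, K_2 = 214.7/387.5 = 0.55406, K_3 = 150.7/387.5 = 0.38890
Newton–Raphson from β = 0.44:
  β = 0.440: g = -0.0676, g' = -0.822 → β = 0.358
  β = 0.358: g = 0.0015, g' = -0.863 → β = 0.359
Converged at β = 0.359.

β = 0.359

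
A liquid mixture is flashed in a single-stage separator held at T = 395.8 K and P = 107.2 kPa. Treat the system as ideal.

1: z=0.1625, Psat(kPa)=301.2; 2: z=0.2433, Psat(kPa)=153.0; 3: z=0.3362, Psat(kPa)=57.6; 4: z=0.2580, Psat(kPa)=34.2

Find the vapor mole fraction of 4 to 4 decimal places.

Raoult's law: Kᵢ = Pᵢˢᵃᵗ/P = Pᵢˢᵃᵗ/107.2.
  K_1 = 301.2/107.2 = 2.809701, K_2 = 153.0/107.2 = 1.427239, K_3 = 57.6/107.2 = 0.537313, K_4 = 34.2/107.2 = 0.319030
Rachford–Rice: g(ψ) = Σ zᵢ(Kᵢ−1)/(1+ψ(Kᵢ−1)) = 0.
Feasibility: ΣzᵢKᵢ = 1.0668, Σzᵢ/Kᵢ = 1.6627 — both > 1, two phases present.
Newton iteration, ψ⁰ = 0.5:
  ψ = 0.5000: g = -0.22873, g' = -0.5737 → ψ = 0.1013
  ψ = 0.1013: g = -0.00376, g' = -0.6381 → ψ = 0.0954
Converged at ψ = 0.0954.
Compositions from xᵢ = zᵢ/(1+ψ(Kᵢ−1)), yᵢ = Kᵢxᵢ:
  1: x = 0.1386, y = 0.3893
  2: x = 0.2338, y = 0.3336
  3: x = 0.3517, y = 0.1890
  4: x = 0.2759, y = 0.0880

y_4 = 0.0880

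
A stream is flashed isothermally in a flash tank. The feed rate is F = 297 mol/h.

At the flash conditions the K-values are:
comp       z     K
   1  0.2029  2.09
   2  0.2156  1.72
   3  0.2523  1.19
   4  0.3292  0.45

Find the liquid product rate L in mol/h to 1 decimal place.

L = 107.0 mol/h

Rachford–Rice: g(ψ) = Σ zᵢ(Kᵢ−1)/(1+ψ(Kᵢ−1)) = 0.
g(0) = ΣzᵢKᵢ − 1 = 0.2433 and g(1) = 1 − Σzᵢ/Kᵢ = -0.1660, so a root lies in (0, 1).
Newton–Raphson from ψ = 0.5:
  ψ = 0.5000: g = 0.05133, g' = -0.3585 → ψ = 0.6432
  ψ = 0.6432: g = -0.00134, g' = -0.3812 → ψ = 0.6397
Converged at ψ = 0.6397.
Then V = ψ·F = 0.6397·297 = 190.0 mol/h and L = F − V = 107.0 mol/h.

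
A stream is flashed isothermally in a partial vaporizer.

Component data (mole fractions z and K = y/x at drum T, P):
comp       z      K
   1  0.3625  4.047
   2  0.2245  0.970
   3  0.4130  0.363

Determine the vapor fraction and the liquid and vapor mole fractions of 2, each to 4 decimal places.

Newton iteration, ψ⁰ = 0.5:
  ψ = 0.5000: g = 0.04483, g' = -0.8895 → ψ = 0.5504
  ψ = 0.5504: g = 0.00063, g' = -0.8672 → ψ = 0.5511
Converged at ψ = 0.5511.
Compositions from xᵢ = zᵢ/(1+ψ(Kᵢ−1)), yᵢ = Kᵢxᵢ:
  1: x = 0.1353, y = 0.5476
  2: x = 0.2283, y = 0.2214
  3: x = 0.6364, y = 0.2310

ψ = 0.5511, x_2 = 0.2283, y_2 = 0.2214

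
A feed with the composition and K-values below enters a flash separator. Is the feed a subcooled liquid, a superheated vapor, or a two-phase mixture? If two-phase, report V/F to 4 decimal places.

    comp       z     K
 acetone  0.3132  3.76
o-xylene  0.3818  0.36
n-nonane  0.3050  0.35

two-phase, V/F = 0.2372

ΣzᵢKᵢ = 1.4218; Σzᵢ/Kᵢ = 2.0153.
Both exceed 1, so a two-phase solution exists.
Rachford–Rice: g(ψ) = Σ zᵢ(Kᵢ−1)/(1+ψ(Kᵢ−1)) = 0.
Iterate (Newton) starting at ψ = 0.5:
  ψ = 0.5000: g = -0.28984, g' = -1.0422 → ψ = 0.2219
  ψ = 0.2219: g = 0.01963, g' = -1.3060 → ψ = 0.2369
  ψ = 0.2369: g = 0.00028, g' = -1.2695 → ψ = 0.2372
Converged at ψ = 0.2372.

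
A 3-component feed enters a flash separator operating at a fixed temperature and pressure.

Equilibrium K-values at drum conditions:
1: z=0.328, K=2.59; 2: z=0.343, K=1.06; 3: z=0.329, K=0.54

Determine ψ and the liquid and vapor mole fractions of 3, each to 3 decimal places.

ψ = 0.829, x_3 = 0.532, y_3 = 0.287

Material balance + equilibrium reduce to Σ zᵢ(Kᵢ−1)/(1+ψ(Kᵢ−1)) = 0.
Check two-phase: ΣzᵢKᵢ = 1.391 > 1 and Σzᵢ/Kᵢ = 1.059 > 1, so g(0) = 0.391 > 0 and g(1) = -0.059 < 0.
Newton iteration, ψ⁰ = 0.36:
  ψ = 0.360: g = 0.1704, g' = -0.437 → ψ = 0.750
  ψ = 0.750: g = 0.0264, g' = -0.336 → ψ = 0.829
Converged at ψ = 0.829.
Compositions from xᵢ = zᵢ/(1+ψ(Kᵢ−1)), yᵢ = Kᵢxᵢ:
  1: x = 0.142, y = 0.367
  2: x = 0.327, y = 0.346
  3: x = 0.532, y = 0.287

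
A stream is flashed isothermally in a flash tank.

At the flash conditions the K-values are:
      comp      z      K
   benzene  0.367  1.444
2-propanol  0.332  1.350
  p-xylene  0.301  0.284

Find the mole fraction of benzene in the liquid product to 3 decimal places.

Material balance + equilibrium reduce to Σ zᵢ(Kᵢ−1)/(1+β(Kᵢ−1)) = 0.
Feasibility: ΣzᵢKᵢ = 1.064, Σzᵢ/Kᵢ = 1.560 — both > 1, two phases present.
Newton–Raphson from β = 0.5:
  β = 0.500: g = -0.1035, g' = -0.452 → β = 0.271
  β = 0.271: g = -0.0159, g' = -0.329 → β = 0.223
  β = 0.223: g = -0.0004, g' = -0.313 → β = 0.222
Converged at β = 0.222.
Compositions from xᵢ = zᵢ/(1+β(Kᵢ−1)), yᵢ = Kᵢxᵢ:
  benzene: x = 0.334, y = 0.482
  2-propanol: x = 0.308, y = 0.416
  p-xylene: x = 0.358, y = 0.102

x_benzene = 0.334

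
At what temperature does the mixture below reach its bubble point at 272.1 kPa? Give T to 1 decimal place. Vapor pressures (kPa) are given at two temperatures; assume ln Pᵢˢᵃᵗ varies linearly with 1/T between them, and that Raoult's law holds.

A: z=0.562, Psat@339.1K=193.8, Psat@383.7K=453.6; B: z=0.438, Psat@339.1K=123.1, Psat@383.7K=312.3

T = 363.8 K

Bubble-point temperature: ΣzᵢPᵢˢᵃᵗ(T) = P. Interpolate ln Pᵢˢᵃᵗ = aᵢ + bᵢ/T.
  T = 339.1 K: ΣzᵢPᵢˢᵃᵗ = 162.83 kPa
  T = 383.7 K: ΣzᵢPᵢˢᵃᵗ = 391.71 kPa
  T = 361.4 K: ΣzᵢPᵢˢᵃᵗ = 259.44 kPa
  T = 372.5 K: ΣzᵢPᵢˢᵃᵗ = 320.45 kPa
  T = 366.9 K: ΣzᵢPᵢˢᵃᵗ = 288.52 kPa
  T = 364.1 K: ΣzᵢPᵢˢᵃᵗ = 273.44 kPa
Interpolating between 361.4 K and 364.1 K gives T ≈ 363.8 K.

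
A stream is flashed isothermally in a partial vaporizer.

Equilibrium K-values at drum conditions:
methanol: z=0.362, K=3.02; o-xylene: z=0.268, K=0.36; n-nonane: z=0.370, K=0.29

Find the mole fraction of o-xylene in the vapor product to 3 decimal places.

y_o-xylene = 0.112

Rachford–Rice: g(ψ) = Σ zᵢ(Kᵢ−1)/(1+ψ(Kᵢ−1)) = 0.
g(0) = ΣzᵢKᵢ − 1 = 0.297 and g(1) = 1 − Σzᵢ/Kᵢ = -1.140, so a root lies in (0, 1).
Newton–Raphson from ψ = 0.63:
  ψ = 0.630: g = -0.4409, g' = -1.205 → ψ = 0.264
  ψ = 0.264: g = -0.0528, g' = -1.070 → ψ = 0.215
  ψ = 0.215: g = 0.0013, g' = -1.126 → ψ = 0.216
Converged at ψ = 0.216.
Compositions from xᵢ = zᵢ/(1+ψ(Kᵢ−1)), yᵢ = Kᵢxᵢ:
  methanol: x = 0.252, y = 0.761
  o-xylene: x = 0.311, y = 0.112
  n-nonane: x = 0.437, y = 0.127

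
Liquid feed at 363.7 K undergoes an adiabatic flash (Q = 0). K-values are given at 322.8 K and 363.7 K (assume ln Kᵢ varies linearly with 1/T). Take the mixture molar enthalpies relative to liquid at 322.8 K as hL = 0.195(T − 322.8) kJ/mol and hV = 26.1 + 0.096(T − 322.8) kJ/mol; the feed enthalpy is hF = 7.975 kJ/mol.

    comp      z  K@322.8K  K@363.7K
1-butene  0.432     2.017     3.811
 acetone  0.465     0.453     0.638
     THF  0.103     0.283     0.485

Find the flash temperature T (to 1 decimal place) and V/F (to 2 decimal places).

Adiabatic flash: solve Rachford–Rice at each trial T, then check hF = ψ·hV(T) + (1−ψ)·hL(T).
  T = 322.8 K: K = (2.017, 0.453, 0.283), RR gives ψ = 0.188, H_out = 4.905 kJ/mol
  T = 363.7 K: K = (3.811, 0.638, 0.485), RR gives ψ = 0.891, H_out = 27.623 kJ/mol
  T = 343.2 K: K = (2.823, 0.543, 0.376), RR gives ψ = 0.569, H_out = 17.669 kJ/mol
  T = 333.0 K: K = (2.399, 0.497, 0.328), RR gives ψ = 0.400, H_out = 12.031 kJ/mol
  T = 327.9 K: K = (2.203, 0.475, 0.305), RR gives ψ = 0.303, H_out = 8.739 kJ/mol
  T = 325.4 K: K = (2.110, 0.464, 0.294), RR gives ψ = 0.249, H_out = 6.942 kJ/mol
  T = 326.6 K: K = (2.154, 0.469, 0.299), RR gives ψ = 0.275, H_out = 7.822 kJ/mol
Linear interpolation between T = 326.6 (H_out = 7.822) and T = 327.9 (H_out = 8.739) on hF = 7.975 gives T ≈ 326.8 K, at which ψ = 0.28.

T = 326.8 K, V/F = 0.28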